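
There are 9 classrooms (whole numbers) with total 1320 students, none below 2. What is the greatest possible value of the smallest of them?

The average is 1320/9 < 147, so some value is ≤ 146.
Equality holds with 3 values of 146 and 6 values of 147.

146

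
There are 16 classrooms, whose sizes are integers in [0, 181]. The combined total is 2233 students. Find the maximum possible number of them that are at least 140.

15

If k of the values are ≥ 140, the total is ≥ 140k + 0(16 − k).
Setting 140k + 0(16 − k) ≤ 2233 gives 140k ≤ 2233, so k ≤ 15.
k = 15 is achieved by 15 values at 140 and 1 at 0, total 2100; add 133 to one value (staying below 140) to reach 2233.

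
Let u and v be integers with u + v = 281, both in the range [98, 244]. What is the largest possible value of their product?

19740

With u + v fixed, uv peaks when the two are closest together.
Taking u = 140 and v = 141 (both in [98, 244]) gives uv = 19740.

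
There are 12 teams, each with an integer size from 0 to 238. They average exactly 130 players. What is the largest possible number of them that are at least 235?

The total is 12 × 130 = 1560.
If k of the values are ≥ 235, the total is ≥ 235k + 0(12 − k).
Setting 235k + 0(12 − k) ≤ 1560 gives 235k ≤ 1560, so k ≤ 6.
k = 6 is achieved by 6 values at 235 and 6 at 0, total 1410; add 150 to one value (staying below 235) to reach 1560.

6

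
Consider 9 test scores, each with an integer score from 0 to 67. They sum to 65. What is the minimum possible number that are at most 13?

If only k of them are at most 13, the other 9 − k are at least 14, so the total is at least (9 − k)·14 + k·0.
This is ≤ 65, so (9 − k)·14 + 0k ≤ 65, which gives k ≥ 5.
Exactly 5 works: 5 values at 0 and 4 at 14 total 56; raise one of the low values by 9 (still ≤ 13) to hit 65.

5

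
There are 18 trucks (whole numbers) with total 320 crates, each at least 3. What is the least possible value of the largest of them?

18

The 18 values sum to 320, so their maximum is at least ⌈320/18⌉ = 18.
Achievable: 14 of them at 18 and 4 at 17 total 320.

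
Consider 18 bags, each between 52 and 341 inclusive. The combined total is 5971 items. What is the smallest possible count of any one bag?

174

To make one bag as small as possible, make the other 17 as large as possible.
The other 17 contribute at most 17 × 341 = 5797, leaving at least 5971 − 5797 = 174.
Since 174 ≥ 52, this is achievable: one at 174 and 17 at 341.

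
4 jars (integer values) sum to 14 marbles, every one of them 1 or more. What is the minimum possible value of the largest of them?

If every one of the 4 were at most 3, the total would be at most 4 × 3 = 12 < 14.
Equality holds with 2 values of 4 and 2 values of 3.

4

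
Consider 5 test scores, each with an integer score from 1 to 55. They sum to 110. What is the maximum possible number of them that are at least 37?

With k values at 37 or above and the rest at least 1, the sum is at least 5 + 36k.
Since the sum is 110, we need 36k ≤ 105, i.e. k ≤ 2.
k = 2 is achieved by 2 values at 37 and 3 at 1, total 77; add 33 to one value (staying below 37) to reach 110.

2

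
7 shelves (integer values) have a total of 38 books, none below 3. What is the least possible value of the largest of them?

Some value must be at least ⌈38/7⌉ = 6, since 7 × 5 = 35 < 38.
Taking 4 copies of 5 and 3 copies of 6 gives exactly 38, so 6 is attained.

6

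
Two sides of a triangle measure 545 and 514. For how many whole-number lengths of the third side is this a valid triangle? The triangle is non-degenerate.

The triangle inequality gives |545 − 514| < c < 545 + 514, i.e. 31 < c < 1059.
So c can be any integer from 32 to 1058: 1027 values.

1027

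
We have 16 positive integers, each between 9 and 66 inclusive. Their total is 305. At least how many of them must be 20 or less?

If only k of them are at most 20, the other 16 − k are at least 21, so the total is at least (16 − k)·21 + k·9.
This is ≤ 305, so (16 − k)·21 + 9k ≤ 305, which gives k ≥ 3.
Exactly 3 works: 3 values at 9 and 13 at 21 total 300; raise one of the low values by 5 (still ≤ 20) to hit 305.

3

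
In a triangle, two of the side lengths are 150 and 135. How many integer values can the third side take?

269

The triangle inequality gives |150 − 135| < c < 150 + 135, i.e. 15 < c < 285.
So c can be any integer from 16 to 284: 269 values.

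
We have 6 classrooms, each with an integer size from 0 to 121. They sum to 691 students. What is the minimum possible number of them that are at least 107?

Suppose at most 6 − j of them reach 107; then j values are ≤ 106 and the rest ≤ 121.
The total is then ≤ 106·j + 121·(6 − j) = 726 − 15j. For this to be ≥ 691 we need j ≤ 2, so at least 6 − 2 = 4 must reach 107.
Exactly 4 works: 4 values at 121 and 2 at 106 total 696; lower one of the high values by 5 (still ≥ 107) to hit 691.

4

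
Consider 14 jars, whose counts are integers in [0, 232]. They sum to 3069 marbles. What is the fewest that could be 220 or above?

1

Each value short of 220 is at most 219, costing at least 232 − 219 = 13 against the maximum total of 3248.
We can afford to lose at most 3248 − 3069 = 179, so at most ⌊179/13⌋ = 13 fall short, and at least 1 are ≥ 220.
Exactly 1 works: 1 value at 232 and 13 at 219 total 3079; lower one of the high values by 10 (still ≥ 220) to hit 3069.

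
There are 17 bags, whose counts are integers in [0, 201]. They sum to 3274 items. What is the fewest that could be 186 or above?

Each value short of 186 is at most 185, costing at least 201 − 185 = 16 against the maximum total of 3417.
We can afford to lose at most 3417 − 3274 = 143, so at most ⌊143/16⌋ = 8 fall short, and at least 9 are ≥ 186.
Exactly 9 works: 9 values at 201 and 8 at 185 total 3289; lower one of the high values by 15 (still ≥ 186) to hit 3274.

9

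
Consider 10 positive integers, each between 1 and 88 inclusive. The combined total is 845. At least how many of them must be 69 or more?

9

Each value short of 69 is at most 68, costing at least 88 − 68 = 20 against the maximum total of 880.
We can afford to lose at most 880 − 845 = 35, so at most ⌊35/20⌋ = 1 fall short, and at least 9 are ≥ 69.
Exactly 9 works: 9 values at 88 and 1 at 68 total 860; lower one of the high values by 15 (still ≥ 69) to hit 845.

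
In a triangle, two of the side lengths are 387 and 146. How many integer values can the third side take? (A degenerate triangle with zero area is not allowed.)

291

The triangle inequality gives |387 − 146| < c < 387 + 146, i.e. 241 < c < 533.
So c can be any integer from 242 to 532: 291 values.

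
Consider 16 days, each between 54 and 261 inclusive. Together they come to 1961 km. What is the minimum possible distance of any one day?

Minimizing one value means maximizing the remaining 15.
The other 15 can take up 15 × 261 = 3915 ≥ 1961 − 54, so one day can sit at its floor of 54.
Achievable: one at 54 and the other 15 totalling 1907, which fits since 15 × 54 ≤ 1907 ≤ 15 × 261.

54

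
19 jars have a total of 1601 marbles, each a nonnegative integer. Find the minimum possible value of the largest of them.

85

The average is 1601/19 > 84, so not all 19 can be 84 or less; the largest is ≥ 85.
Equality holds with 5 values of 85 and 14 values of 84.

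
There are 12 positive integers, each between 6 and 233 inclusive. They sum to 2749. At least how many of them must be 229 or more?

If only k of them are at least 229, the other 12 − k are at most 228, so the total is at most k·233 + (12 − k)·228.
This must reach 2749, so k·233 + (12 − k)·228 ≥ 2749, giving k ≥ 3.
Exactly 3 works: 3 values at 233 and 9 at 228 total 2751; lower one of the high values by 2 (still ≥ 229) to hit 2749.

3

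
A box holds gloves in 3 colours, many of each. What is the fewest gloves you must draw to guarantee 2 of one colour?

4

In the worst case you draw 1 of each of the 3 colours: 3 × 1 = 3.
One more forces 2 of some colour, so 3 + 1 = 4.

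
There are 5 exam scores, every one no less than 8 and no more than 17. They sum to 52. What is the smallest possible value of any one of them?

8

To make one score as small as possible, make the other 4 as large as possible.
The other 4 can take up 4 × 17 = 68 ≥ 52 − 8, so one score can sit at its floor of 8.
Achievable: one at 8 and the other 4 totalling 44, which fits since 4 × 8 ≤ 44 ≤ 4 × 17.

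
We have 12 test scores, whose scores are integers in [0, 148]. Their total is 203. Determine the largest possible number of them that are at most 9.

11

Each value at 9 or below falls at least 148 − 9 = 139 short of the ceiling 148.
The ceiling total is 12 × 148 = 1776, and we need 203, so at most ⌊(1776 − 203)/139⌋ = 11 can be that low.
k = 11 is achieved by 11 values at 9 and 1 at 148, total 247; lower one of the 148's by 44 (still > 9) to reach 203.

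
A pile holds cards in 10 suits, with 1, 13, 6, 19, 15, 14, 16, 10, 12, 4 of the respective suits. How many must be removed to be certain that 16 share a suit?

In the worst case you take as many as possible of each suit without reaching 16: 1 + 13 + 6 + 15 + 15 + 14 + 15 + 10 + 12 + 4 = 105.
The next one must give 16 of some suit, so 105 + 1 = 106.

106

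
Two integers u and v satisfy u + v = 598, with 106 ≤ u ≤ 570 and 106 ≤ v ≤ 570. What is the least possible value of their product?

For a fixed sum, uv is smallest when u and v are as far apart as possible.
At the endpoint u = 106, v = 598 − 106 = 492, so uv = 106 × 492 = 52152.

52152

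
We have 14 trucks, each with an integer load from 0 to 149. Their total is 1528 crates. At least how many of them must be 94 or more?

Each value short of 94 is at most 93, costing at least 149 − 93 = 56 against the maximum total of 2086.
We can afford to lose at most 2086 − 1528 = 558, so at most ⌊558/56⌋ = 9 fall short, and at least 5 are ≥ 94.
Exactly 5 works: 5 values at 149 and 9 at 93 total 1582; lower one of the high values by 54 (still ≥ 94) to hit 1528.

5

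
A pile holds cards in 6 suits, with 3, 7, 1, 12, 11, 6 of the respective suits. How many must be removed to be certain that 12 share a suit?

40

In the worst case you take as many as possible of each suit without reaching 12: 3 + 7 + 1 + 11 + 11 + 6 = 39.
The next one must give 12 of some suit, so 39 + 1 = 40.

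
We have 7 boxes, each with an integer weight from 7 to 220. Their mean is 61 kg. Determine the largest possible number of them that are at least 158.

2

The total is 7 × 61 = 427.
With k values at 158 or above and the rest at least 7, the sum is at least 49 + 151k.
Since the sum is 427, we need 151k ≤ 378, i.e. k ≤ 2.
k = 2 is achieved by 2 values at 158 and 5 at 7, total 351; add 76 to one value (staying below 158) to reach 427.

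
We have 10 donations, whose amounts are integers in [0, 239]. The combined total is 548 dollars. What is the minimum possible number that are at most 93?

If only k of them are at most 93, the other 10 − k are at least 94, so the total is at least (10 − k)·94 + k·0.
This is ≤ 548, so (10 − k)·94 + 0k ≤ 548, which gives k ≥ 5.
Exactly 5 works: 5 values at 0 and 5 at 94 total 470; raise one of the low values by 78 (still ≤ 93) to hit 548.

5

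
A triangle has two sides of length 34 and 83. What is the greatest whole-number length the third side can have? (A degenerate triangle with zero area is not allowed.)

The third side must be less than 34 + 83 = 117.
The largest integer below 117 is 116.

116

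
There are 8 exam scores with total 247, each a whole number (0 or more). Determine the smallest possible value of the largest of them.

The 8 values sum to 247, so their maximum is at least ⌈247/8⌉ = 31.
Taking 1 copy of 30 and 7 copies of 31 gives exactly 247, so 31 is attained.

31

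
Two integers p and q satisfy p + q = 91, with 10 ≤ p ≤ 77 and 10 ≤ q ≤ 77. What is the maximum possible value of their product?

For a fixed sum, the product pq is largest when p and q are as close as possible.
Taking p = 45 and q = 46 (both in [10, 77]) gives pq = 2070.

2070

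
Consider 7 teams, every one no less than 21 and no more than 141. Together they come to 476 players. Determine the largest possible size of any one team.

141

Maximizing one value means minimizing the remaining 6.
The other 6 contribute at least 6 × 21 = 126, leaving at most 476 − 126 = 350.
But each team is capped at 141, so the maximum is 141.
Achievable: one at 141 and the other 6 totalling 335, which fits since 6 × 21 ≤ 335 ≤ 6 × 141.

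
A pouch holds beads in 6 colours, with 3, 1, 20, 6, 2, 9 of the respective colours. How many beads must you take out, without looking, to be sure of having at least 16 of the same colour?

In the worst case you take as many as possible of each colour without reaching 16: 3 + 1 + 15 + 6 + 2 + 9 = 36.
The next one must give 16 of some colour, so 36 + 1 = 37.

37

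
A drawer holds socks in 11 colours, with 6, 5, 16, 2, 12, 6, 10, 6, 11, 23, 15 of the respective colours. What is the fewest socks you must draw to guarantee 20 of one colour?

In the worst case you take as many as possible of each colour without reaching 20: 6 + 5 + 16 + 2 + 12 + 6 + 10 + 6 + 11 + 19 + 15 = 108.
The next one must give 20 of some colour, so 108 + 1 = 109.

109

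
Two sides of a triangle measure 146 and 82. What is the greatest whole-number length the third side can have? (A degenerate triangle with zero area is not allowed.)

227

The third side must be less than 146 + 82 = 228.
The largest integer below 228 is 227.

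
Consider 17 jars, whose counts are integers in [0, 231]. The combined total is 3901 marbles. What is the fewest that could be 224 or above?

14

If only k of them are at least 224, the other 17 − k are at most 223, so the total is at most k·231 + (17 − k)·223.
This must reach 3901, so k·231 + (17 − k)·223 ≥ 3901, giving k ≥ 14.
Exactly 14 works: 14 values at 231 and 3 at 223 total 3903; lower one of the high values by 2 (still ≥ 224) to hit 3901.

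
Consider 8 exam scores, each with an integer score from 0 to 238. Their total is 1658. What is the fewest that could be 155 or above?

If only k of them are at least 155, the other 8 − k are at most 154, so the total is at most k·238 + (8 − k)·154.
This must reach 1658, so k·238 + (8 − k)·154 ≥ 1658, giving k ≥ 6.
Exactly 6 works: 6 values at 238 and 2 at 154 total 1736; lower one of the high values by 78 (still ≥ 155) to hit 1658.

6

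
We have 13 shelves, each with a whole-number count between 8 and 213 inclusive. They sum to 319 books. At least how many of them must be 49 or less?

8

Let j be the number exceeding 49. Then the total is ≥ 50·j + 8·(13 − j) = 104 + 42j.
So 42j ≤ 215 and j ≤ 5; hence at least 13 − 5 = 8 are ≤ 49.
Exactly 8 works: 8 values at 8 and 5 at 50 total 314; raise one of the low values by 5 (still ≤ 49) to hit 319.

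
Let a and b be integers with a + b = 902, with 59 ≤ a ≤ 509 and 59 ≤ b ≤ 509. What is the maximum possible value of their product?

203401

With a + b fixed, ab peaks when the two are closest together.
Taking a = 451 and b = 451 (both in [59, 509]) gives ab = 203401.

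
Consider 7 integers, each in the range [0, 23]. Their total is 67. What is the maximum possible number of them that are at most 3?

4

Each value at 3 or below falls at least 23 − 3 = 20 short of the ceiling 23.
The ceiling total is 7 × 23 = 161, and we need 67, so at most ⌊(161 − 67)/20⌋ = 4 can be that low.
k = 4 is achieved by 4 values at 3 and 3 at 23, total 81; lower one of the 23's by 14 (still > 3) to reach 67.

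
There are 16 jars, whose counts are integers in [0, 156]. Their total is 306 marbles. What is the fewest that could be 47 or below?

10

If only k of them are at most 47, the other 16 − k are at least 48, so the total is at least (16 − k)·48 + k·0.
This is ≤ 306, so (16 − k)·48 + 0k ≤ 306, which gives k ≥ 10.
Exactly 10 works: 10 values at 0 and 6 at 48 total 288; raise one of the low values by 18 (still ≤ 47) to hit 306.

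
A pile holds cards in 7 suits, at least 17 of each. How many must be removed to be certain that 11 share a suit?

71

In the worst case you draw 10 of each of the 7 suits: 7 × 10 = 70.
One more forces 11 of some suit, so 70 + 1 = 71.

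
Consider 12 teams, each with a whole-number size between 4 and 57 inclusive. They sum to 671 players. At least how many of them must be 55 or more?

If only k of them are at least 55, the other 12 − k are at most 54, so the total is at most k·57 + (12 − k)·54.
This must reach 671, so k·57 + (12 − k)·54 ≥ 671, giving k ≥ 8.
Exactly 8 works: 8 values at 57 and 4 at 54 total 672; lower one of the high values by 1 (still ≥ 55) to hit 671.

8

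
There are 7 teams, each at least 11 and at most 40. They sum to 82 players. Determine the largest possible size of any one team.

16

Maximizing one value means minimizing the remaining 6.
The other 6 contribute at least 6 × 11 = 66, leaving at most 82 − 66 = 16.
Since 16 ≤ 40, this is achievable: one at 16 and 6 at 11.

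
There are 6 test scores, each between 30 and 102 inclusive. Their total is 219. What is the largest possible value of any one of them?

To make one score as large as possible, make the other 5 as small as possible.
The other 5 contribute at least 5 × 30 = 150, leaving at most 219 − 150 = 69.
Since 69 ≤ 102, this is achievable: one at 69 and 5 at 30.

69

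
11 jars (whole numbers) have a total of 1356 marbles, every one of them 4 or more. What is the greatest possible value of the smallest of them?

123

If every one of the 11 were at least 124, the total would be at least 11 × 124 = 1364 > 1356.
Equality holds with 8 values of 123 and 3 values of 124.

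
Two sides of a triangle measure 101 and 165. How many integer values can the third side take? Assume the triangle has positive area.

The triangle inequality gives |101 − 165| < c < 101 + 165, i.e. 64 < c < 266.
So c can be any integer from 65 to 265: 201 values.

201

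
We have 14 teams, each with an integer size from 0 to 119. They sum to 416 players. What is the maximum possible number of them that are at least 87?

If k of the values are ≥ 87, the total is ≥ 87k + 0(14 − k).
Setting 87k + 0(14 − k) ≤ 416 gives 87k ≤ 416, so k ≤ 4.
k = 4 is achieved by 4 values at 87 and 10 at 0, total 348; add 68 to one value (staying below 87) to reach 416.

4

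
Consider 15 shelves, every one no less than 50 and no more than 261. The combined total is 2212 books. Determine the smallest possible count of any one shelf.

50

To make one shelf as small as possible, make the other 14 as large as possible.
The other 14 can take up 14 × 261 = 3654 ≥ 2212 − 50, so one shelf can sit at its floor of 50.
Achievable: one at 50 and the other 14 totalling 2162, which fits since 14 × 50 ≤ 2162 ≤ 14 × 261.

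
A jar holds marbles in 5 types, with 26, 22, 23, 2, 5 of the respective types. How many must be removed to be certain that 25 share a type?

In the worst case you take as many as possible of each type without reaching 25: 24 + 22 + 23 + 2 + 5 = 76.
The next one must give 25 of some type, so 76 + 1 = 77.

77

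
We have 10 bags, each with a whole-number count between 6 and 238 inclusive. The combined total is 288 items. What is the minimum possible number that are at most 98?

8

Each value above 98 is at least 99, contributing at least 99 − 6 = 93 above the floor 6.
The sum exceeds the floor total 60 by 228, so at most ⌊228/93⌋ = 2 exceed 98, and at least 8 are ≤ 98.
Exactly 8 works: 8 values at 6 and 2 at 99 total 246; raise one of the low values by 42 (still ≤ 98) to hit 288.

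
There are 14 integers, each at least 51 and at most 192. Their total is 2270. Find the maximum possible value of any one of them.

Maximizing one value means minimizing the remaining 13.
The other 13 contribute at least 13 × 51 = 663, leaving at most 2270 − 663 = 1607.
But each integer is capped at 192, so the maximum is 192.
Achievable: one at 192 and the other 13 totalling 2078, which fits since 13 × 51 ≤ 2078 ≤ 13 × 192.

192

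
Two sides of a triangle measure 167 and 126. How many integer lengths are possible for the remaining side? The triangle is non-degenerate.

251

The triangle inequality gives |167 − 126| < c < 167 + 126, i.e. 41 < c < 293.
So c can be any integer from 42 to 292: 251 values.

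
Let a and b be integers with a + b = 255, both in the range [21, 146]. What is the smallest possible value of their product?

15914

For a fixed sum, ab is smallest when a and b are as far apart as possible.
At the endpoint a = 109, b = 255 − 109 = 146, so ab = 109 × 146 = 15914.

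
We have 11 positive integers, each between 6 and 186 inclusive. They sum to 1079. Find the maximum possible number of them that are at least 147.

7

If k of the values are ≥ 147, the total is ≥ 147k + 6(11 − k).
Setting 147k + 6(11 − k) ≤ 1079 gives 141k ≤ 1013, so k ≤ 7.
k = 7 is achieved by 7 values at 147 and 4 at 6, total 1053; add 26 to one value (staying below 147) to reach 1079.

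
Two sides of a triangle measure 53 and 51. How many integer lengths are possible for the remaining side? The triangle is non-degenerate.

101

The triangle inequality gives |53 − 51| < c < 53 + 51, i.e. 2 < c < 104.
So c can be any integer from 3 to 103: 101 values.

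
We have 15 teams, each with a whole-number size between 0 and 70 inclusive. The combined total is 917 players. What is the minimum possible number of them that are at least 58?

Suppose at most 15 − j of them reach 58; then j values are ≤ 57 and the rest ≤ 70.
The total is then ≤ 57·j + 70·(15 − j) = 1050 − 13j. For this to be ≥ 917 we need j ≤ 10, so at least 15 − 10 = 5 must reach 58.
Exactly 5 works: 5 values at 70 and 10 at 57 total 920; lower one of the high values by 3 (still ≥ 58) to hit 917.

5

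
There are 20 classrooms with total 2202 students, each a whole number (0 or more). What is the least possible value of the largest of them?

111

Some value must be at least ⌈2202/20⌉ = 111, since 20 × 110 = 2200 < 2202.
Achievable: 2 of them at 111 and 18 at 110 total 2202.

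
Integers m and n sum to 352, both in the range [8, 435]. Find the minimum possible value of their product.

For a fixed sum, mn is smallest when m and n are as far apart as possible.
At the endpoint m = 8, n = 352 − 8 = 344, so mn = 8 × 344 = 2752.

2752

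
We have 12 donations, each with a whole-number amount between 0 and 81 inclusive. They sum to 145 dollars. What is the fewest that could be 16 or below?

4

Each value above 16 is at least 17, contributing at least 17 − 0 = 17 above the floor 0.
The sum exceeds the floor total 0 by 145, so at most ⌊145/17⌋ = 8 exceed 16, and at least 4 are ≤ 16.
Exactly 4 works: 4 values at 0 and 8 at 17 total 136; raise one of the low values by 9 (still ≤ 16) to hit 145.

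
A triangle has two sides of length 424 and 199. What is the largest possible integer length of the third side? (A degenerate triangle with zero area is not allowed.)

The third side must be less than 424 + 199 = 623.
The largest integer below 623 is 622.

622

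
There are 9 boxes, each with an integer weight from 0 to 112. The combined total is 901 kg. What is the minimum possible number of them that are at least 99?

2

If only k of them are at least 99, the other 9 − k are at most 98, so the total is at most k·112 + (9 − k)·98.
This must reach 901, so k·112 + (9 − k)·98 ≥ 901, giving k ≥ 2.
Exactly 2 works: 2 values at 112 and 7 at 98 total 910; lower one of the high values by 9 (still ≥ 99) to hit 901.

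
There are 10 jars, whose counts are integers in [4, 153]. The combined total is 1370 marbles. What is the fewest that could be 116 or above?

Each value short of 116 is at most 115, costing at least 153 − 115 = 38 against the maximum total of 1530.
We can afford to lose at most 1530 − 1370 = 160, so at most ⌊160/38⌋ = 4 fall short, and at least 6 are ≥ 116.
Exactly 6 works: 6 values at 153 and 4 at 115 total 1378; lower one of the high values by 8 (still ≥ 116) to hit 1370.

6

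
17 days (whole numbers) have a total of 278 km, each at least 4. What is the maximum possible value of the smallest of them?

If every one of the 17 were at least 17, the total would be at least 17 × 17 = 289 > 278.
Taking 11 copies of 16 and 6 copies of 17 gives exactly 278, so 16 is attained.

16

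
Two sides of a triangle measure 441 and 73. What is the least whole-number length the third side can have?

The third side must exceed |441 − 73| = 368.
The smallest integer above 368 is 369.

369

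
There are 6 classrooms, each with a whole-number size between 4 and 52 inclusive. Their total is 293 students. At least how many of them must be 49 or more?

If only k of them are at least 49, the other 6 − k are at most 48, so the total is at most k·52 + (6 − k)·48.
This must reach 293, so k·52 + (6 − k)·48 ≥ 293, giving k ≥ 2.
Exactly 2 works: 2 values at 52 and 4 at 48 total 296; lower one of the high values by 3 (still ≥ 49) to hit 293.

2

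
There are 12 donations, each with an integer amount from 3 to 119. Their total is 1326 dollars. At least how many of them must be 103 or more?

Suppose at most 12 − j of them reach 103; then j values are ≤ 102 and the rest ≤ 119.
The total is then ≤ 102·j + 119·(12 − j) = 1428 − 17j. For this to be ≥ 1326 we need j ≤ 6, so at least 12 − 6 = 6 must reach 103.
Exactly 6 works: 6 values at 119 and 6 at 102 total 1326.

6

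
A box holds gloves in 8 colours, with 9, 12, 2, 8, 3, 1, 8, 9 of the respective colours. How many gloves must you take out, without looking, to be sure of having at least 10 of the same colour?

In the worst case you take as many as possible of each colour without reaching 10: 9 + 9 + 2 + 8 + 3 + 1 + 8 + 9 = 49.
The next one must give 10 of some colour, so 49 + 1 = 50.

50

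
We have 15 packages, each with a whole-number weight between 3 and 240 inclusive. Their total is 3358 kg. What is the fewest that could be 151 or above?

Suppose at most 15 − j of them reach 151; then j values are ≤ 150 and the rest ≤ 240.
The total is then ≤ 150·j + 240·(15 − j) = 3600 − 90j. For this to be ≥ 3358 we need j ≤ 2, so at least 15 − 2 = 13 must reach 151.
Exactly 13 works: 13 values at 240 and 2 at 150 total 3420; lower one of the high values by 62 (still ≥ 151) to hit 3358.

13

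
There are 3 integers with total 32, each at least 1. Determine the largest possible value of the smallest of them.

10

The average is 32/3 < 11, so some value is ≤ 10.
Achievable: 1 of them at 10 and 2 at 11 total 32.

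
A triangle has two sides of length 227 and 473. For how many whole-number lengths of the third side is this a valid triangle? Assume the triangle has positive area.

453

The triangle inequality gives |227 − 473| < c < 227 + 473, i.e. 246 < c < 700.
So c can be any integer from 247 to 699: 453 values.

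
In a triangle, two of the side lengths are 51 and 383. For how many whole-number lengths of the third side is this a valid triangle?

101

The triangle inequality gives |51 − 383| < c < 51 + 383, i.e. 332 < c < 434.
So c can be any integer from 333 to 433: 101 values.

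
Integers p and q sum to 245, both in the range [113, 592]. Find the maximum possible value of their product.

15006

With p + q fixed, pq peaks when the two are closest together.
Taking p = 122 and q = 123 (both in [113, 592]) gives pq = 15006.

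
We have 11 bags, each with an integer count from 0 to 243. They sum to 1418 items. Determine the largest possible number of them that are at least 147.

If k of the values are ≥ 147, the total is ≥ 147k + 0(11 − k).
Setting 147k + 0(11 − k) ≤ 1418 gives 147k ≤ 1418, so k ≤ 9.
k = 9 is achieved by 9 values at 147 and 2 at 0, total 1323; add 95 to one value (staying below 147) to reach 1418.

9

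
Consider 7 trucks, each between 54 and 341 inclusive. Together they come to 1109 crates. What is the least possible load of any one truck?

Minimizing one value means maximizing the remaining 6.
The other 6 can take up 6 × 341 = 2046 ≥ 1109 − 54, so one truck can sit at its floor of 54.
Achievable: one at 54 and the other 6 totalling 1055, which fits since 6 × 54 ≤ 1055 ≤ 6 × 341.

54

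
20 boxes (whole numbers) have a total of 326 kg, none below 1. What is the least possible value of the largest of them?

Some value must be at least ⌈326/20⌉ = 17, since 20 × 16 = 320 < 326.
Achievable: 6 of them at 17 and 14 at 16 total 326.

17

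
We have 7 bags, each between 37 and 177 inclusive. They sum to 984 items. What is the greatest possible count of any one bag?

177

Maximizing one value means minimizing the remaining 6.
The other 6 contribute at least 6 × 37 = 222, leaving at most 984 − 222 = 762.
But each bag is capped at 177, so the maximum is 177.
Achievable: one at 177 and the other 6 totalling 807, which fits since 6 × 37 ≤ 807 ≤ 6 × 177.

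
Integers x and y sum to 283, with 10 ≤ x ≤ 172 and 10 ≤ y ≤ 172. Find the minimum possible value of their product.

19092

Since x + y is fixed, pushing one of them to its bound minimizes the product.
At the endpoint x = 111, y = 283 − 111 = 172, so xy = 111 × 172 = 19092.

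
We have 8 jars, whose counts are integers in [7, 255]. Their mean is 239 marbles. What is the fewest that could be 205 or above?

The total is 8 × 239 = 1912.
If only k of them are at least 205, the other 8 − k are at most 204, so the total is at most k·255 + (8 − k)·204.
This must reach 1912, so k·255 + (8 − k)·204 ≥ 1912, giving k ≥ 6.
Exactly 6 works: 6 values at 255 and 2 at 204 total 1938; lower one of the high values by 26 (still ≥ 205) to hit 1912.

6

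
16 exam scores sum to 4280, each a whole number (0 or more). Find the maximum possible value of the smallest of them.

267

If every one of the 16 were at least 268, the total would be at least 16 × 268 = 4288 > 4280.
Equality holds with 8 values of 267 and 8 values of 268.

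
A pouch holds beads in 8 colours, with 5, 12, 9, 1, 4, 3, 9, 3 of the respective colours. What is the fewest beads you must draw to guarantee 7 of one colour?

In the worst case you take as many as possible of each colour without reaching 7: 5 + 6 + 6 + 1 + 4 + 3 + 6 + 3 = 34.
The next one must give 7 of some colour, so 34 + 1 = 35.

35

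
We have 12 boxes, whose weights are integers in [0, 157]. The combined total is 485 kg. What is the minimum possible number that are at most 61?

5

Each value above 61 is at least 62, contributing at least 62 − 0 = 62 above the floor 0.
The sum exceeds the floor total 0 by 485, so at most ⌊485/62⌋ = 7 exceed 61, and at least 5 are ≤ 61.
Exactly 5 works: 5 values at 0 and 7 at 62 total 434; raise one of the low values by 51 (still ≤ 61) to hit 485.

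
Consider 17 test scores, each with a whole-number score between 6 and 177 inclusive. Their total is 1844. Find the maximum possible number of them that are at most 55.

Suppose k of them are at most 55. Those contribute at most 55 each and the rest at most 177 each.
So the total is at most 55k + 177(17 − k) = 3009 − 122k. This must still be ≥ 1844, so k ≤ 9.
k = 9 is achieved by 9 values at 55 and 8 at 177, total 1911; lower one of the 177's by 67 (still > 55) to reach 1844.

9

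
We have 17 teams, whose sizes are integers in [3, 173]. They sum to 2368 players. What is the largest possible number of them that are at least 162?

With k values at 162 or above and the rest at least 3, the sum is at least 51 + 159k.
Since the sum is 2368, we need 159k ≤ 2317, i.e. k ≤ 14.
k = 14 is achieved by 14 values at 162 and 3 at 3, total 2277; add 91 to one value (staying below 162) to reach 2368.

14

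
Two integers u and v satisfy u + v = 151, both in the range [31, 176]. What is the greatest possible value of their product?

5700

For a fixed sum, the product uv is largest when u and v are as close as possible.
Taking u = 75 and v = 76 (both in [31, 176]) gives uv = 5700.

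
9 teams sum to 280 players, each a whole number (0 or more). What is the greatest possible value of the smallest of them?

31

If every one of the 9 were at least 32, the total would be at least 9 × 32 = 288 > 280.
Equality holds with 8 values of 31 and 1 value of 32.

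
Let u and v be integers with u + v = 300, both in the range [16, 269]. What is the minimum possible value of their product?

Since u + v is fixed, pushing one of them to its bound minimizes the product.
At the endpoint u = 31, v = 300 − 31 = 269, so uv = 31 × 269 = 8339.

8339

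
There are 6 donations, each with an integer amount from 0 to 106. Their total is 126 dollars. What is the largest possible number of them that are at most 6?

Suppose k of them are at most 6. Those contribute at most 6 each and the rest at most 106 each.
So the total is at most 6k + 106(6 − k) = 636 − 100k. This must still be ≥ 126, so k ≤ 5.
k = 5 is achieved by 5 values at 6 and 1 at 106, total 136; lower one of the 106's by 10 (still > 6) to reach 126.

5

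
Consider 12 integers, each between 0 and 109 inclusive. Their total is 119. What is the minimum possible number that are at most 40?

If only k of them are at most 40, the other 12 − k are at least 41, so the total is at least (12 − k)·41 + k·0.
This is ≤ 119, so (12 − k)·41 + 0k ≤ 119, which gives k ≥ 10.
Exactly 10 works: 10 values at 0 and 2 at 41 total 82; raise one of the low values by 37 (still ≤ 40) to hit 119.

10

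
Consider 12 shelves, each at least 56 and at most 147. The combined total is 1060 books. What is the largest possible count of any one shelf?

Maximizing one value means minimizing the remaining 11.
The other 11 contribute at least 11 × 56 = 616, leaving at most 1060 − 616 = 444.
But each shelf is capped at 147, so the maximum is 147.
Achievable: one at 147 and the other 11 totalling 913, which fits since 11 × 56 ≤ 913 ≤ 11 × 147.

147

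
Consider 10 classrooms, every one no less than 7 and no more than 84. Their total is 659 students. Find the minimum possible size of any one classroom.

7

To make one classroom as small as possible, make the other 9 as large as possible.
The other 9 can take up 9 × 84 = 756 ≥ 659 − 7, so one classroom can sit at its floor of 7.
Achievable: one at 7 and the other 9 totalling 652, which fits since 9 × 7 ≤ 652 ≤ 9 × 84.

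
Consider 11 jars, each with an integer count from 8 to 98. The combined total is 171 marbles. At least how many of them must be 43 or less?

If only k of them are at most 43, the other 11 − k are at least 44, so the total is at least (11 − k)·44 + k·8.
This is ≤ 171, so (11 − k)·44 + 8k ≤ 171, which gives k ≥ 9.
Exactly 9 works: 9 values at 8 and 2 at 44 total 160; raise one of the low values by 11 (still ≤ 43) to hit 171.

9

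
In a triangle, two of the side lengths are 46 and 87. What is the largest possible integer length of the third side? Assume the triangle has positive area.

The third side must be less than 46 + 87 = 133.
The largest integer below 133 is 132.

132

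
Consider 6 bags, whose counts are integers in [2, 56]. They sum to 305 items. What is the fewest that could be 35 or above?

5

If only k of them are at least 35, the other 6 − k are at most 34, so the total is at most k·56 + (6 − k)·34.
This must reach 305, so k·56 + (6 − k)·34 ≥ 305, giving k ≥ 5.
Exactly 5 works: 5 values at 56 and 1 at 34 total 314; lower one of the high values by 9 (still ≥ 35) to hit 305.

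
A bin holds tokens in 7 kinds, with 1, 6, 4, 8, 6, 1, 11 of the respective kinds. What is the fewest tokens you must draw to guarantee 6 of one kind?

In the worst case you take as many as possible of each kind without reaching 6: 1 + 5 + 4 + 5 + 5 + 1 + 5 = 26.
The next one must give 6 of some kind, so 26 + 1 = 27.

27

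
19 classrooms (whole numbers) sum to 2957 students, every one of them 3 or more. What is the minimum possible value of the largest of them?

The average is 2957/19 > 155, so not all 19 can be 155 or less; the largest is ≥ 156.
Taking 7 copies of 155 and 12 copies of 156 gives exactly 2957, so 156 is attained.

156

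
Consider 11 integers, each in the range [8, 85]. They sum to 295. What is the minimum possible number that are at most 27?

Each value above 27 is at least 28, contributing at least 28 − 8 = 20 above the floor 8.
The sum exceeds the floor total 88 by 207, so at most ⌊207/20⌋ = 10 exceed 27, and at least 1 are ≤ 27.
Exactly 1 works: 1 value at 8 and 10 at 28 total 288; raise one of the low values by 7 (still ≤ 27) to hit 295.

1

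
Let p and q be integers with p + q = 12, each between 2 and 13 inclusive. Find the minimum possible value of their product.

20

Since p + q is fixed, pushing one of them to its bound minimizes the product.
The extreme feasible split is p = 2, q = 10, giving pq = 20.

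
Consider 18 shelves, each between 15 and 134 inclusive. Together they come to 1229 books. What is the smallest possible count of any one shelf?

15

To make one shelf as small as possible, make the other 17 as large as possible.
The other 17 can take up 17 × 134 = 2278 ≥ 1229 − 15, so one shelf can sit at its floor of 15.
Achievable: one at 15 and the other 17 totalling 1214, which fits since 17 × 15 ≤ 1214 ≤ 17 × 134.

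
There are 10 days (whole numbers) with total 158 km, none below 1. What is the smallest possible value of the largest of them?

The average is 158/10 > 15, so not all 10 can be 15 or less; the largest is ≥ 16.
Equality holds with 8 values of 16 and 2 values of 15.

16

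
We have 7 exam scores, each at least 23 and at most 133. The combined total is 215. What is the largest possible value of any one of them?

Maximizing one value means minimizing the remaining 6.
The other 6 contribute at least 6 × 23 = 138, leaving at most 215 − 138 = 77.
Since 77 ≤ 133, this is achievable: one at 77 and 6 at 23.

77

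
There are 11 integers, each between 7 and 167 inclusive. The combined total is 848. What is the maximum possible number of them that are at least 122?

If k of the values are ≥ 122, the total is ≥ 122k + 7(11 − k).
Setting 122k + 7(11 − k) ≤ 848 gives 115k ≤ 771, so k ≤ 6.
k = 6 is achieved by 6 values at 122 and 5 at 7, total 767; add 81 to one value (staying below 122) to reach 848.

6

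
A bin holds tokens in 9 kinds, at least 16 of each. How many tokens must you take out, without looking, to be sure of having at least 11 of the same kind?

You could draw 10 of every kind without reaching 11 of any — 90 in all.
One more forces 11 of some kind, so 90 + 1 = 91.

91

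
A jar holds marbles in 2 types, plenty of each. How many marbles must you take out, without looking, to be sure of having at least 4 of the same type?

You could draw 3 of every type without reaching 4 of any — 6 in all.
One more forces 4 of some type, so 6 + 1 = 7.

7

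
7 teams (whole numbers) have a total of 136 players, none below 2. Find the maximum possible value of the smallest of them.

The average is 136/7 < 20, so some value is ≤ 19.
Equality holds with 4 values of 19 and 3 values of 20.

19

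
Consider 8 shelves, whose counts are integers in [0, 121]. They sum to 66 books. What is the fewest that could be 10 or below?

Let j be the number exceeding 10. Then the total is ≥ 11·j + 0·(8 − j) = 0 + 11j.
So 11j ≤ 66 and j ≤ 6; hence at least 8 − 6 = 2 are ≤ 10.
Exactly 2 works: 2 values at 0 and 6 at 11 total 66.

2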